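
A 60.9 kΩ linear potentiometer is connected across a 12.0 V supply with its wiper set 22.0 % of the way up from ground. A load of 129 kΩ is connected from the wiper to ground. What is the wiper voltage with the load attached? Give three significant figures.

The wiper splits the pot into (1−α)R = 47.50 kΩ above and αR = 13.40 kΩ below.
Lower section ‖ load = 12.14 kΩ.
V_wiper = 12.0 × 12.14/(47.50 + 12.14) = 2.44 V.

V ≈ 2.44 V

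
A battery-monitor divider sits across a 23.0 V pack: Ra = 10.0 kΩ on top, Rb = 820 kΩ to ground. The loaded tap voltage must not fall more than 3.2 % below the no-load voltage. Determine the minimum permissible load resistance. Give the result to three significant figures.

Output resistance R_th = Ra‖Rb = (10.0 × 820)/830.0 = 9.880 kΩ.
The fractional drop is R_th/(R_th + R_L); requiring this ≤ 0.0320 gives R_L ≥ R_th(1/0.0320 − 1) = 9.880 × 30.25 = 299 kΩ.

R_L(min) ≈ 299 kΩ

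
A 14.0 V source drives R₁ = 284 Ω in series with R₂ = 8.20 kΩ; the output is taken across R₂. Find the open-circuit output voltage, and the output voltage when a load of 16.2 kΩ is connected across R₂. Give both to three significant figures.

Open-circuit: V = 14.0 × 8200/(284 + 8200) = 13.5 V.
With the load, R₂ becomes R₂‖R_L = 5444 Ω, so V = 14.0 × 5444/5728 = 13.3 V.

Unloaded: 13.5 V; loaded: 13.3 V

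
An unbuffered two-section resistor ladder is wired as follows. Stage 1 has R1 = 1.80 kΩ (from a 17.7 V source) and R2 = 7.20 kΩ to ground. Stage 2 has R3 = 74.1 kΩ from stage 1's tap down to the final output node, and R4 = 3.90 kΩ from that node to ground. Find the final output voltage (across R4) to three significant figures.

V_out ≈ 0.695 V

Stage 2 presents R3+R4 = 78.00 kΩ as a load on stage 1's tap.
Stage 1's lower leg becomes R2‖(R3+R4) = 6.592 kΩ, so V_mid = 17.7 × 6.592/8.392 = 13.90 V.
Stage 2 is itself unloaded: V_out = V_mid × R4/(R3+R4) = 13.90 × 3.90/78.00 = 0.695 V.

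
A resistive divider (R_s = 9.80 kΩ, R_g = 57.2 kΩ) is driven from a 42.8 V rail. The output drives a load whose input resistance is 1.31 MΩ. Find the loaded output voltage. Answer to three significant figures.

V_out ≈ 36.3 V

The load sits in parallel with R_g: R_g‖R_L = (57.2 × 1310) / (57.2 + 1310) = 54.81 kΩ.
V_out = 42.8 × 54.81 / (9.80 + 54.81) = 42.8 × 54.81/64.61 = 36.3 V.
(Unloaded it would have been 36.5 V.)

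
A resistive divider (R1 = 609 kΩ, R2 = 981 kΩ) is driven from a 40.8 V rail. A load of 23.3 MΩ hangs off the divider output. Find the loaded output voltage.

The load sits in parallel with R2: R2‖R_L = (981 × 23300) / (981 + 23300) = 941.4 kΩ.
V_out = 40.8 × 941.4 / (609 + 941.4) = 40.8 × 941.4/1550 = 24.8 V.

V_out ≈ 24.8 V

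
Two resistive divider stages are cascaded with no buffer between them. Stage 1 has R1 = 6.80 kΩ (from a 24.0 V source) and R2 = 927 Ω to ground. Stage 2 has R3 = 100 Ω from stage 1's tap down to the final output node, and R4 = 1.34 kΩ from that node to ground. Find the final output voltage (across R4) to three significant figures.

Stage 2 presents R3+R4 = 1440 Ω as a load on stage 1's tap.
Stage 1's lower leg becomes R2‖(R3+R4) = 564.0 Ω, so V_mid = 24.0 × 564.0/7364 = 1.838 V.
Stage 2 is itself unloaded: V_out = V_mid × R4/(R3+R4) = 1.838 × 1340/1440 = 1.71 V.

V_out ≈ 1.71 V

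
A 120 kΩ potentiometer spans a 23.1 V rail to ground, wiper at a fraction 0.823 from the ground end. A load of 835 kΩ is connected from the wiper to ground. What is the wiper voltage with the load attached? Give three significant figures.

The wiper splits the pot into (1−α)R = 21.24 kΩ above and αR = 98.76 kΩ below.
Lower section ‖ load = 88.31 kΩ.
V_wiper = 23.1 × 88.31/(21.24 + 88.31) = 18.6 V.

V ≈ 18.6 V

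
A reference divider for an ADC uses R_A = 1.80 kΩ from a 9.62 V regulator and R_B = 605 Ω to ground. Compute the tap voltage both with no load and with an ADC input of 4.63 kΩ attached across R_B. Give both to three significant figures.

Open-circuit: V = 9.62 × 605/(1800 + 605) = 2.42 V.
With the load, R_B becomes R_B‖R_L = 535.1 Ω, so V = 9.62 × 535.1/2335 = 2.20 V.

Unloaded: 2.42 V; loaded: 2.20 V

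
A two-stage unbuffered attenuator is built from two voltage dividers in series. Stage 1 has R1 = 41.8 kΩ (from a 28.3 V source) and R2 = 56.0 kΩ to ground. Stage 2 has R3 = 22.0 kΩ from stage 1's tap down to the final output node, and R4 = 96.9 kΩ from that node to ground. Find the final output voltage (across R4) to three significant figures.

Stage 2 presents R3+R4 = 118.9 kΩ as a load on stage 1's tap.
Stage 1's lower leg becomes R2‖(R3+R4) = 38.07 kΩ, so V_mid = 28.3 × 38.07/79.87 = 13.49 V.
Stage 2 is itself unloaded: V_out = V_mid × R4/(R3+R4) = 13.49 × 96.9/118.9 = 11.0 V.

V_out ≈ 11.0 V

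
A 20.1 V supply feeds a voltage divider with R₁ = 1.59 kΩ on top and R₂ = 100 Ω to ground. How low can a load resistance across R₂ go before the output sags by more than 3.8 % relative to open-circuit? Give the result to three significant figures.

Output resistance R_th = R₁‖R₂ = (1590 × 100)/1690 = 94.08 Ω.
The fractional drop is R_th/(R_th + R_L); requiring this ≤ 0.0380 gives R_L ≥ R_th(1/0.0380 − 1) = 94.08 × 25.32 = 2.38 kΩ.

R_L(min) ≈ 2.38 kΩ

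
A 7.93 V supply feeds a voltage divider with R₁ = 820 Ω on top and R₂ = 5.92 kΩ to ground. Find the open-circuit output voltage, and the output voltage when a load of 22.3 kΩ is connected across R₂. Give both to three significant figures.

Unloaded: 6.97 V; loaded: 6.75 V

Open-circuit: V = 7.93 × 5920/(820 + 5920) = 6.97 V.
With the load, R₂ becomes R₂‖R_L = 4678 Ω, so V = 7.93 × 4678/5498 = 6.75 V.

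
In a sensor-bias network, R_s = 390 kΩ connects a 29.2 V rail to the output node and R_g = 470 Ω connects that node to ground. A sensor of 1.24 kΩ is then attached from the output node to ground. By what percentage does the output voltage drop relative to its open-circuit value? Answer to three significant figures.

27.5 %

The divider's output (Thévenin) resistance is R_s‖R_g = 469.4 Ω.
Fractional drop under load = R_th/(R_th + R_L) = 469.4 / (469.4 + 1240) = 0.2746.
So the output falls by 27.5 %.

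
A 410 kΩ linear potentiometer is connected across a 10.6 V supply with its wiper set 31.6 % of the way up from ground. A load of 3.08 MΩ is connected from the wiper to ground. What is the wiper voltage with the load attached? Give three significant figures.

The wiper splits the pot into (1−α)R = 280.4 kΩ above and αR = 129.6 kΩ below.
Lower section ‖ load = 124.3 kΩ.
V_wiper = 10.6 × 124.3/(280.4 + 124.3) = 3.26 V.

V ≈ 3.26 V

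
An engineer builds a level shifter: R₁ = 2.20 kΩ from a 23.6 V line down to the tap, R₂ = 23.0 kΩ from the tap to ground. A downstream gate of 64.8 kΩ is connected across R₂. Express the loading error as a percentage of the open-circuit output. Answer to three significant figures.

The divider's output (Thévenin) resistance is R₁‖R₂ = 2.008 kΩ.
Fractional drop under load = R_th/(R_th + R_L) = 2.008 / (2.008 + 64.8) = 0.03006.
So the output falls by 3.01 %.

3.01 %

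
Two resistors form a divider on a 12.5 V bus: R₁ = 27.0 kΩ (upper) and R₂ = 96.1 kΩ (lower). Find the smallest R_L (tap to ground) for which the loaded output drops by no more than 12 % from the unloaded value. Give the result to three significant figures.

Output resistance R_th = R₁‖R₂ = (27.0 × 96.1)/123.1 = 21.08 kΩ.
The fractional drop is R_th/(R_th + R_L); requiring this ≤ 0.120 gives R_L ≥ R_th(1/0.120 − 1) = 21.08 × 7.333 = 155 kΩ.

R_L(min) ≈ 155 kΩ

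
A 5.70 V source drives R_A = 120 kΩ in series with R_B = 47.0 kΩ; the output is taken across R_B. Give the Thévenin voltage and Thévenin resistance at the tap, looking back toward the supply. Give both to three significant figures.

V_th = 1.60 V, R_th = 33.8 kΩ

V_th is the open-circuit tap voltage: 5.70 × 47.0/(120 + 47.0) = 1.60 V.
With the supply zeroed, R_A and R_B appear in parallel from the tap: R_th = R_A‖R_B = (120 × 47.0)/167.0 = 33.8 kΩ.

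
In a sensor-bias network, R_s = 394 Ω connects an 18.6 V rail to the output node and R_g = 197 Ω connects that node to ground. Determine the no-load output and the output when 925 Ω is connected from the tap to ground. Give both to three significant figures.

Open-circuit: V = 18.6 × 197/(394 + 197) = 6.20 V.
With the load, R_g becomes R_g‖R_L = 162.4 Ω, so V = 18.6 × 162.4/556.4 = 5.43 V.

Unloaded: 6.20 V; loaded: 5.43 V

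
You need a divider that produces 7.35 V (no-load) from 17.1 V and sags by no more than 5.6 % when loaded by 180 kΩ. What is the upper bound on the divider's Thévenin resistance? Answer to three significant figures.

Loading drop = R_th/(R_th + R_L) ≤ 0.0560, so R_th ≤ R_L · ε/(1−ε) = 180 kΩ × 0.0560/0.9440 = 10.7 kΩ.

R_th ≤ 10.7 kΩ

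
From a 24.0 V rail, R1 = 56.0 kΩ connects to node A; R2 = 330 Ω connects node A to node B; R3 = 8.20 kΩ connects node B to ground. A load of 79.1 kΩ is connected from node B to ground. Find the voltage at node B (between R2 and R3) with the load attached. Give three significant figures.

At node B, R3 is in parallel with the load: R3‖R_L = 7430 Ω.
Below node A the resistance is R2 + (R3‖R_L) = 7760 Ω, so V_A = 24.0 × 7760/63760 = 2.921 V.
Then V_B = V_A × (R3‖R_L)/(R2 + R3‖R_L) = 2.921 × 7430/7760 = 2.80 V.

V ≈ 2.80 V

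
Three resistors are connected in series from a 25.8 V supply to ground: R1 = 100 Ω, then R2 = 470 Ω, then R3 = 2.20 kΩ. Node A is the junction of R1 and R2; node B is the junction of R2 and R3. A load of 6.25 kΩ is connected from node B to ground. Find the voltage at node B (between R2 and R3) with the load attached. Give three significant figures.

V ≈ 19.1 V

At node B, R3 is in parallel with the load: R3‖R_L = 1627 Ω.
Below node A the resistance is R2 + (R3‖R_L) = 2097 Ω, so V_A = 25.8 × 2097/2197 = 24.63 V.
Then V_B = V_A × (R3‖R_L)/(R2 + R3‖R_L) = 24.63 × 1627/2097 = 19.1 V.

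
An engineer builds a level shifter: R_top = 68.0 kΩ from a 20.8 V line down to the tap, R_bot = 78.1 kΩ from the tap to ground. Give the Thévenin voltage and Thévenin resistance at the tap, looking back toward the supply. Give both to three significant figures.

V_th is the open-circuit tap voltage: 20.8 × 78.1/(68.0 + 78.1) = 11.1 V.
With the supply zeroed, R_top and R_bot appear in parallel from the tap: R_th = R_top‖R_bot = (68.0 × 78.1)/146.1 = 36.4 kΩ.

V_th = 11.1 V, R_th = 36.4 kΩ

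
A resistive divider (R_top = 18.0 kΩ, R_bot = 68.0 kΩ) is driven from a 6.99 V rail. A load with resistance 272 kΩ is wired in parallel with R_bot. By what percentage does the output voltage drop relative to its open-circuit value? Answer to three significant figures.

4.97 %

The divider's output (Thévenin) resistance is R_top‖R_bot = 14.23 kΩ.
Fractional drop under load = R_th/(R_th + R_L) = 14.23 / (14.23 + 272) = 0.04972.
So the output falls by 4.97 %.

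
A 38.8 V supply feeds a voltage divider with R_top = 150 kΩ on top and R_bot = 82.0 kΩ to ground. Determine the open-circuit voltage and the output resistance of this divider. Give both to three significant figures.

V_th is the open-circuit tap voltage: 38.8 × 82.0/(150 + 82.0) = 13.7 V.
With the supply zeroed, R_top and R_bot appear in parallel from the tap: R_th = R_top‖R_bot = (150 × 82.0)/232.0 = 53.0 kΩ.

V_th = 13.7 V, R_th = 53.0 kΩ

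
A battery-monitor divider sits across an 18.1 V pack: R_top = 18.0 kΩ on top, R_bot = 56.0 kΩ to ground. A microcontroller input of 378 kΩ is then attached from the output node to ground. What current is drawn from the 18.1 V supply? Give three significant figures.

I ≈ 0.271 mA

R_bot‖R_L = 48.77 kΩ, so the source sees R_top + R_bot‖R_L = 66.77 kΩ.
I = 18.1 V / 66.77 kΩ = 0.271 mA.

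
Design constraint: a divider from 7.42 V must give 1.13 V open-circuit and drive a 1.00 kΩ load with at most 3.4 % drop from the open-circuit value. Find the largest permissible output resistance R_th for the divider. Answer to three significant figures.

Loading drop = R_th/(R_th + R_L) ≤ 0.0340, so R_th ≤ R_L · ε/(1−ε) = 1.00 kΩ × 0.0340/0.9660 = 35.2 Ω.

R_th ≤ 35.2 Ω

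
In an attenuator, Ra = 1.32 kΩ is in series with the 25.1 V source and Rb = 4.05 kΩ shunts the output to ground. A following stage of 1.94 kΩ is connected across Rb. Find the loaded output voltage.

The load sits in parallel with Rb: Rb‖R_L = (4.05 × 1.94) / (4.05 + 1.94) = 1.312 kΩ.
V_out = 25.1 × 1.312 / (1.32 + 1.312) = 25.1 × 1.312/2.632 = 12.5 V.

V_out ≈ 12.5 V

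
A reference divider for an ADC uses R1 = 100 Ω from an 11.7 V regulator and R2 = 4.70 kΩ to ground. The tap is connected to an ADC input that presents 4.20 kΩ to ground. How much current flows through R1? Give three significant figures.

I ≈ 5.05 mA

R2‖R_L = 2218 Ω, so the source sees R1 + R2‖R_L = 2318 Ω.
I = 11.7 V / 2318 Ω = 5.05 mA.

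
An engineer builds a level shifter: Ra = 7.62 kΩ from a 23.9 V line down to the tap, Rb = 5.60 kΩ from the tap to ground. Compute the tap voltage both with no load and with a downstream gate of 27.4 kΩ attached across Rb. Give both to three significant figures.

Open-circuit: V = 23.9 × 5.60/(7.62 + 5.60) = 10.1 V.
With the load, Rb becomes Rb‖R_L = 4.650 kΩ, so V = 23.9 × 4.650/12.27 = 9.06 V.

Unloaded: 10.1 V; loaded: 9.06 V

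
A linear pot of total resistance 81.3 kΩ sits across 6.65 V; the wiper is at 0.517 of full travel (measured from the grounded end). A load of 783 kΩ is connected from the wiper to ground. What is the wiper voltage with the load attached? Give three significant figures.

V ≈ 3.35 V

The wiper splits the pot into (1−α)R = 39.27 kΩ above and αR = 42.03 kΩ below.
Lower section ‖ load = 39.89 kΩ.
V_wiper = 6.65 × 39.89/(39.27 + 39.89) = 3.35 V.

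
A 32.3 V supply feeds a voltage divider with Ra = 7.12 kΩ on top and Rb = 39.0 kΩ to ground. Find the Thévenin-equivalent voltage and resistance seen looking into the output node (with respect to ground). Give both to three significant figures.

V_th = 27.3 V, R_th = 6.02 kΩ

V_th is the open-circuit tap voltage: 32.3 × 39.0/(7.12 + 39.0) = 27.3 V.
With the supply zeroed, Ra and Rb appear in parallel from the tap: R_th = Ra‖Rb = (7.12 × 39.0)/46.12 = 6.02 kΩ.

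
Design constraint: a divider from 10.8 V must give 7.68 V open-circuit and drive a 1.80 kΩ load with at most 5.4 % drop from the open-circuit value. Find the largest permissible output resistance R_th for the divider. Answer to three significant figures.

Loading drop = R_th/(R_th + R_L) ≤ 0.0540, so R_th ≤ R_L · ε/(1−ε) = 1.80 kΩ × 0.0540/0.9460 = 103 Ω.

R_th ≤ 103 Ω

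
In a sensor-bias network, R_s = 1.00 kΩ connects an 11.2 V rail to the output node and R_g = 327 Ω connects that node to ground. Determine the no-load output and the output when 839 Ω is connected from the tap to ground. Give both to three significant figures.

Open-circuit: V = 11.2 × 327/(1000 + 327) = 2.76 V.
With the load, R_g becomes R_g‖R_L = 235.3 Ω, so V = 11.2 × 235.3/1235 = 2.13 V.

Unloaded: 2.76 V; loaded: 2.13 V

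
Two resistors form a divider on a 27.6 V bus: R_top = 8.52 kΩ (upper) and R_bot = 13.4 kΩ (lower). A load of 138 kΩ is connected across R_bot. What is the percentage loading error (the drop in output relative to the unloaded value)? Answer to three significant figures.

3.64 %

The divider's output (Thévenin) resistance is R_top‖R_bot = 5.208 kΩ.
Fractional drop under load = R_th/(R_th + R_L) = 5.208 / (5.208 + 138) = 0.03637.
So the output falls by 3.64 %.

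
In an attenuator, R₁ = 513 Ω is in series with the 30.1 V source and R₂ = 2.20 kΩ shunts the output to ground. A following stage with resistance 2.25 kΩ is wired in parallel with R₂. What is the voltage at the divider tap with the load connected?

The load sits in parallel with R₂: R₂‖R_L = (2200 × 2250) / (2200 + 2250) = 1112 Ω.
V_out = 30.1 × 1112 / (513 + 1112) = 30.1 × 1112/1625 = 20.6 V.
(Unloaded it would have been 24.4 V.)

V_out ≈ 20.6 V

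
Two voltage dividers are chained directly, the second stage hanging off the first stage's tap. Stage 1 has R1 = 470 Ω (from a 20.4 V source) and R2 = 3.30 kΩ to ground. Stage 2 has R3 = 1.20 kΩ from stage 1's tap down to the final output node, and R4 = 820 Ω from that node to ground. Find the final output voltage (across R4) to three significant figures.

Stage 2 presents R3+R4 = 2020 Ω as a load on stage 1's tap.
Stage 1's lower leg becomes R2‖(R3+R4) = 1253 Ω, so V_mid = 20.4 × 1253/1723 = 14.84 V.
Stage 2 is itself unloaded: V_out = V_mid × R4/(R3+R4) = 14.84 × 820/2020 = 6.02 V.

V_out ≈ 6.02 V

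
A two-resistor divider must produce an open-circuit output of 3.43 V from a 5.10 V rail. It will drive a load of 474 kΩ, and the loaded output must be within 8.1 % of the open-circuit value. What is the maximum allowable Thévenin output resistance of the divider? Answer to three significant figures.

R_th ≤ 41.8 kΩ

Loading drop = R_th/(R_th + R_L) ≤ 0.0810, so R_th ≤ R_L · ε/(1−ε) = 474 kΩ × 0.0810/0.9190 = 41.8 kΩ.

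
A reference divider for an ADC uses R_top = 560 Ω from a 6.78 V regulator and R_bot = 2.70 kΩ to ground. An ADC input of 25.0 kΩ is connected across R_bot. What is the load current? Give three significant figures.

I_L ≈ 0.221 mA

R_bot‖R_L = 2437 Ω; V_out = 6.78 × 2437/2997 = 5.513 V.
I_L = V_out / R_L = 5.513 / 25.0 kΩ = 0.221 mA.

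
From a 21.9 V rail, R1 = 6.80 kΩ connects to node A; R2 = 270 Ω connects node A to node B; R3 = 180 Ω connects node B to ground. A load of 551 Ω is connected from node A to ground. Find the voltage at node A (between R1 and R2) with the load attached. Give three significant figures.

V ≈ 0.770 V

Below node A the series string R2+R3 = 450.0 Ω sits in parallel with the 551 Ω load: 247.7 Ω.
V_A = 21.9 × 247.7/(6800 + 247.7) = 0.770 V.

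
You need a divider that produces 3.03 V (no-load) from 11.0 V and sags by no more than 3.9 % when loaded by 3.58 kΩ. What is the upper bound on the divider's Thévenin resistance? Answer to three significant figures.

Loading drop = R_th/(R_th + R_L) ≤ 0.0390, so R_th ≤ R_L · ε/(1−ε) = 3.58 kΩ × 0.0390/0.9610 = 145 Ω.
(Any R1, R2 with R2/(R1+R2) = 0.275 and R1‖R2 ≤ 145 Ω will meet the spec.)

R_th ≤ 145 Ω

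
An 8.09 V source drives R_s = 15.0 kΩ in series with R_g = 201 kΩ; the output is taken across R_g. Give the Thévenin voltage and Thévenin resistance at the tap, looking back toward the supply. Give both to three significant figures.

V_th = 7.53 V, R_th = 14.0 kΩ

V_th is the open-circuit tap voltage: 8.09 × 201/(15.0 + 201) = 7.53 V.
With the supply zeroed, R_s and R_g appear in parallel from the tap: R_th = R_s‖R_g = (15.0 × 201)/216.0 = 14.0 kΩ.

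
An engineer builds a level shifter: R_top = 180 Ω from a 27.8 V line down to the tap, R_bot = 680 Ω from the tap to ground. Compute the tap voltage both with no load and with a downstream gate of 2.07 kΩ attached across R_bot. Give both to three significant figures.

Open-circuit: V = 27.8 × 680/(180 + 680) = 22.0 V.
With the load, R_bot becomes R_bot‖R_L = 511.9 Ω, so V = 27.8 × 511.9/691.9 = 20.6 V.

Unloaded: 22.0 V; loaded: 20.6 V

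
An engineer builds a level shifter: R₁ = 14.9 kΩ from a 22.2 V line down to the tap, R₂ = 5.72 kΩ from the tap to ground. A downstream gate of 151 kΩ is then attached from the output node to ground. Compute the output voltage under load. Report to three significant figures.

The load sits in parallel with R₂: R₂‖R_L = (5.72 × 151) / (5.72 + 151) = 5.511 kΩ.
V_out = 22.2 × 5.511 / (14.9 + 5.511) = 22.2 × 5.511/20.41 = 5.99 V.

V_out ≈ 5.99 V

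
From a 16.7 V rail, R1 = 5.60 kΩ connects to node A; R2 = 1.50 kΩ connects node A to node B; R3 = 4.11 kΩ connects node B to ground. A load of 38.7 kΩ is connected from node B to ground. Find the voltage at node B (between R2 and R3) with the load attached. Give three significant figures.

V ≈ 5.74 V

At node B, R3 is in parallel with the load: R3‖R_L = 3.715 kΩ.
Below node A the resistance is R2 + (R3‖R_L) = 5.215 kΩ, so V_A = 16.7 × 5.215/10.82 = 8.053 V.
Then V_B = V_A × (R3‖R_L)/(R2 + R3‖R_L) = 8.053 × 3.715/5.215 = 5.74 V.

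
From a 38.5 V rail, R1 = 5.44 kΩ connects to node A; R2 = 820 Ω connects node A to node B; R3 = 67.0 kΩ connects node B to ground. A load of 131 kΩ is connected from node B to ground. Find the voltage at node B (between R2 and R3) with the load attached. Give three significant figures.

V ≈ 33.7 V

At node B, R3 is in parallel with the load: R3‖R_L = 44330 Ω.
Below node A the resistance is R2 + (R3‖R_L) = 45150 Ω, so V_A = 38.5 × 45150/50590 = 34.36 V.
Then V_B = V_A × (R3‖R_L)/(R2 + R3‖R_L) = 34.36 × 44330/45150 = 33.7 V.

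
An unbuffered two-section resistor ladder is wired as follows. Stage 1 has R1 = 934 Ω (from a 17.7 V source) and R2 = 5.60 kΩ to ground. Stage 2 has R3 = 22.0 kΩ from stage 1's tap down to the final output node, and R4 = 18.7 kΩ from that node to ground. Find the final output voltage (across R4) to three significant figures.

Stage 2 presents R3+R4 = 40700 Ω as a load on stage 1's tap.
Stage 1's lower leg becomes R2‖(R3+R4) = 4923 Ω, so V_mid = 17.7 × 4923/5857 = 14.88 V.
Stage 2 is itself unloaded: V_out = V_mid × R4/(R3+R4) = 14.88 × 18700/40700 = 6.84 V.

V_out ≈ 6.84 V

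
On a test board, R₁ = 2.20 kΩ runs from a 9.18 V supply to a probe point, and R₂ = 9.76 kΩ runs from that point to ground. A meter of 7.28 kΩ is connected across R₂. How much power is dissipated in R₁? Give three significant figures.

P ≈ 4.57 mW

Total resistance from the source is R₁ + (R₂‖R_L) = 6.370 kΩ, so I = 9.18/6.370 kΩ = 1.441 mA.
P = I²·R₁ = (1.441 mA)² × 2.20 kΩ = 4.57 mW.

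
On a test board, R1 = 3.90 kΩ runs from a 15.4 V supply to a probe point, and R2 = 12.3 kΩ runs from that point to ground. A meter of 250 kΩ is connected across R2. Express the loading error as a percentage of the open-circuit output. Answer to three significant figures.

The divider's output (Thévenin) resistance is R1‖R2 = 2.961 kΩ.
Fractional drop under load = R_th/(R_th + R_L) = 2.961 / (2.961 + 250) = 0.01171.
So the output falls by 1.17 %.

1.17 %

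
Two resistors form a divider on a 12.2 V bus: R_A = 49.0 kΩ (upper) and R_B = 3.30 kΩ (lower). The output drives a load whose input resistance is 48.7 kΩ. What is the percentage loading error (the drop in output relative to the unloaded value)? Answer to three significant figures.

5.97 %

The divider's output (Thévenin) resistance is R_A‖R_B = 3.092 kΩ.
Fractional drop under load = R_th/(R_th + R_L) = 3.092 / (3.092 + 48.7) = 0.05970.
So the output falls by 5.97 %.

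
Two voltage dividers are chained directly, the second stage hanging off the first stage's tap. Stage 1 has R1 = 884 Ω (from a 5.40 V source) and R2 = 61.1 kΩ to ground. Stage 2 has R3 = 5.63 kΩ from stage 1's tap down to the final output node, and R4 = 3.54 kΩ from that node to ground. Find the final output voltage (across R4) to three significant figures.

Stage 2 presents R3+R4 = 9170 Ω as a load on stage 1's tap.
Stage 1's lower leg becomes R2‖(R3+R4) = 7973 Ω, so V_mid = 5.40 × 7973/8857 = 4.861 V.
Stage 2 is itself unloaded: V_out = V_mid × R4/(R3+R4) = 4.861 × 3540/9170 = 1.88 V.

V_out ≈ 1.88 V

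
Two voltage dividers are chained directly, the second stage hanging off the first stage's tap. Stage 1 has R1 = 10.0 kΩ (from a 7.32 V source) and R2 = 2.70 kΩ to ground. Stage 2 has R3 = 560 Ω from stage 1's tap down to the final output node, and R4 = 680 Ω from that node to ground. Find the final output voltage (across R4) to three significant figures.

Stage 2 presents R3+R4 = 1240 Ω as a load on stage 1's tap.
Stage 1's lower leg becomes R2‖(R3+R4) = 849.7 Ω, so V_mid = 7.32 × 849.7/10850 = 0.5733 V.
Stage 2 is itself unloaded: V_out = V_mid × R4/(R3+R4) = 0.5733 × 680/1240 = 0.314 V.

V_out ≈ 0.314 V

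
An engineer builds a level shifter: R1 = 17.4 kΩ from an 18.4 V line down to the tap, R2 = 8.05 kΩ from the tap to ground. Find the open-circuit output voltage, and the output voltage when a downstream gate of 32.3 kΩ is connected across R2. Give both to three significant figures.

Unloaded: 5.82 V; loaded: 4.97 V

Open-circuit: V = 18.4 × 8.05/(17.4 + 8.05) = 5.82 V.
With the load, R2 becomes R2‖R_L = 6.444 kΩ, so V = 18.4 × 6.444/23.84 = 4.97 V.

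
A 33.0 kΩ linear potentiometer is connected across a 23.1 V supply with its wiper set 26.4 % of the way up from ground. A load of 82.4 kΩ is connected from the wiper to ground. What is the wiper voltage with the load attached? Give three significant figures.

V ≈ 5.66 V

The wiper splits the pot into (1−α)R = 24.29 kΩ above and αR = 8.712 kΩ below.
Lower section ‖ load = 7.879 kΩ.
V_wiper = 23.1 × 7.879/(24.29 + 7.879) = 5.66 V.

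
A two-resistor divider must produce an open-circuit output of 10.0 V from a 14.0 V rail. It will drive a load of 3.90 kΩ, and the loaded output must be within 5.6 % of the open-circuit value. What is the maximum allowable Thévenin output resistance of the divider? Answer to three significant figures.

R_th ≤ 231 Ω

Loading drop = R_th/(R_th + R_L) ≤ 0.0560, so R_th ≤ R_L · ε/(1−ε) = 3.90 kΩ × 0.0560/0.9440 = 231 Ω.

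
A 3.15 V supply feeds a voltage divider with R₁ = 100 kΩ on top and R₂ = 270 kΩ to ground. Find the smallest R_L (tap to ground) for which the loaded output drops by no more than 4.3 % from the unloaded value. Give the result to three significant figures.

Output resistance R_th = R₁‖R₂ = (100 × 270)/370.0 = 72.97 kΩ.
The fractional drop is R_th/(R_th + R_L); requiring this ≤ 0.0430 gives R_L ≥ R_th(1/0.0430 − 1) = 72.97 × 22.26 = 1.62 MΩ.

R_L(min) ≈ 1.62 MΩ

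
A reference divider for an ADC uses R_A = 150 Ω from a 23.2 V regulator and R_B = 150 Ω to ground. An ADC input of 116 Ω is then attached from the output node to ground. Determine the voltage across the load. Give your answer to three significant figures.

The load sits in parallel with R_B: R_B‖R_L = (150 × 116) / (150 + 116) = 65.41 Ω.
V_out = 23.2 × 65.41 / (150 + 65.41) = 23.2 × 65.41/215.4 = 7.05 V.

V_out ≈ 7.05 V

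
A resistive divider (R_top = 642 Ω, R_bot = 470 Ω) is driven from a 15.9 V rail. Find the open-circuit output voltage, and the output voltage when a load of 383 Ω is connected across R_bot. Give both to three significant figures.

Open-circuit: V = 15.9 × 470/(642 + 470) = 6.72 V.
With the load, R_bot becomes R_bot‖R_L = 211.0 Ω, so V = 15.9 × 211.0/853.0 = 3.93 V.

Unloaded: 6.72 V; loaded: 3.93 V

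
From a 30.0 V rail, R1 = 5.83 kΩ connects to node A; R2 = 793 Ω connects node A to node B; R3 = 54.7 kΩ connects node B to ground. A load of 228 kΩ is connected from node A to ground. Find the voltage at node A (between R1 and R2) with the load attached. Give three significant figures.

V ≈ 26.5 V

Below node A the series string R2+R3 = 55490 Ω sits in parallel with the 228000 Ω load: 44630 Ω.
V_A = 30.0 × 44630/(5830 + 44630) = 26.5 V.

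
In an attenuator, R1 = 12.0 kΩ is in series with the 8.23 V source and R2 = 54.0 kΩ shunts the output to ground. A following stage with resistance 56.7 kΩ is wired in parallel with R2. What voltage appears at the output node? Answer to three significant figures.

V_out ≈ 5.74 V

The load sits in parallel with R2: R2‖R_L = (54.0 × 56.7) / (54.0 + 56.7) = 27.66 kΩ.
V_out = 8.23 × 27.66 / (12.0 + 27.66) = 8.23 × 27.66/39.66 = 5.74 V.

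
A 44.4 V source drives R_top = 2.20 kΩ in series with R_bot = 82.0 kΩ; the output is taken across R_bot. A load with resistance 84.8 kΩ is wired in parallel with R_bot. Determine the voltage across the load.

V_out ≈ 42.2 V

The load sits in parallel with R_bot: R_bot‖R_L = (82.0 × 84.8) / (82.0 + 84.8) = 41.69 kΩ.
V_out = 44.4 × 41.69 / (2.20 + 41.69) = 44.4 × 41.69/43.89 = 42.2 V.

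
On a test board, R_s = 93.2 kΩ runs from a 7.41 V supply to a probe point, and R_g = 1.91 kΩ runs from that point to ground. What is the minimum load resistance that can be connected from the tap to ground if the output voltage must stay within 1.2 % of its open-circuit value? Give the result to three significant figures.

R_L(min) ≈ 154 kΩ

Output resistance R_th = R_s‖R_g = (93.2 × 1.91)/95.11 = 1.872 kΩ.
The fractional drop is R_th/(R_th + R_L); requiring this ≤ 0.0120 gives R_L ≥ R_th(1/0.0120 − 1) = 1.872 × 82.33 = 154 kΩ.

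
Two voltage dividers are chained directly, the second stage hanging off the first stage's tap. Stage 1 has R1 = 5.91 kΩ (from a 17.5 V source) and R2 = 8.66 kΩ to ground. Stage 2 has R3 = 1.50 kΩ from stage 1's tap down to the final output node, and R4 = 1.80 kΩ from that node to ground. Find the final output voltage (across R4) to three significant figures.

V_out ≈ 2.75 V

Stage 2 presents R3+R4 = 3.300 kΩ as a load on stage 1's tap.
Stage 1's lower leg becomes R2‖(R3+R4) = 2.389 kΩ, so V_mid = 17.5 × 2.389/8.299 = 5.038 V.
Stage 2 is itself unloaded: V_out = V_mid × R4/(R3+R4) = 5.038 × 1.80/3.300 = 2.75 V.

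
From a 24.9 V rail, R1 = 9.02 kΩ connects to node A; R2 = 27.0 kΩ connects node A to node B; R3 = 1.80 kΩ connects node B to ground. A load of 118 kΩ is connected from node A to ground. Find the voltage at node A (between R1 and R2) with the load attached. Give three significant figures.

Below node A the series string R2+R3 = 28.80 kΩ sits in parallel with the 118 kΩ load: 23.15 kΩ.
V_A = 24.9 × 23.15/(9.02 + 23.15) = 17.9 V.

V ≈ 17.9 V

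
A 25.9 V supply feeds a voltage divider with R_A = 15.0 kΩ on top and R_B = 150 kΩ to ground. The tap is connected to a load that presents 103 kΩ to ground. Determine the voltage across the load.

The load sits in parallel with R_B: R_B‖R_L = (150 × 103) / (150 + 103) = 61.07 kΩ.
V_out = 25.9 × 61.07 / (15.0 + 61.07) = 25.9 × 61.07/76.07 = 20.8 V.
(Unloaded it would have been 23.5 V.)

V_out ≈ 20.8 V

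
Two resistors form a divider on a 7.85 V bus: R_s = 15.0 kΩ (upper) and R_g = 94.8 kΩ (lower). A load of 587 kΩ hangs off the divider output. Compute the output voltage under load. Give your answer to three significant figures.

V_out ≈ 6.63 V

The load sits in parallel with R_g: R_g‖R_L = (94.8 × 587) / (94.8 + 587) = 81.62 kΩ.
V_out = 7.85 × 81.62 / (15.0 + 81.62) = 7.85 × 81.62/96.62 = 6.63 V.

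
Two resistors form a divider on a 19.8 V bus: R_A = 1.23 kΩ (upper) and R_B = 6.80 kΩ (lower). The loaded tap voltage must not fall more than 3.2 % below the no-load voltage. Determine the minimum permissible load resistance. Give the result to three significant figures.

Output resistance R_th = R_A‖R_B = (1.23 × 6.80)/8.030 = 1.042 kΩ.
The fractional drop is R_th/(R_th + R_L); requiring this ≤ 0.0320 gives R_L ≥ R_th(1/0.0320 − 1) = 1.042 × 30.25 = 31.5 kΩ.

R_L(min) ≈ 31.5 kΩ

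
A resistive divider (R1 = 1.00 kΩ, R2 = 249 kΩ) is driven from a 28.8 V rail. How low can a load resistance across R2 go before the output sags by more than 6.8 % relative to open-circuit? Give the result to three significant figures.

Output resistance R_th = R1‖R2 = (1000 × 249000)/250000 = 996.0 Ω.
The fractional drop is R_th/(R_th + R_L); requiring this ≤ 0.0680 gives R_L ≥ R_th(1/0.0680 − 1) = 996.0 × 13.71 = 13.7 kΩ.

R_L(min) ≈ 13.7 kΩ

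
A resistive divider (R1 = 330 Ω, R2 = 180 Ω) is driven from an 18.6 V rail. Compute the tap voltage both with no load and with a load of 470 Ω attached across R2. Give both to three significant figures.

Open-circuit: V = 18.6 × 180/(330 + 180) = 6.56 V.
With the load, R2 becomes R2‖R_L = 130.2 Ω, so V = 18.6 × 130.2/460.2 = 5.26 V.

Unloaded: 6.56 V; loaded: 5.26 V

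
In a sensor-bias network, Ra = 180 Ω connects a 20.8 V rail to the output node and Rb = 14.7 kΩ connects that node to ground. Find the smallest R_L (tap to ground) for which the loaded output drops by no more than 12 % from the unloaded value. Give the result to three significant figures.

R_L(min) ≈ 1.30 kΩ

Output resistance R_th = Ra‖Rb = (180 × 14700)/14880 = 177.8 Ω.
The fractional drop is R_th/(R_th + R_L); requiring this ≤ 0.120 gives R_L ≥ R_th(1/0.120 − 1) = 177.8 × 7.333 = 1.30 kΩ.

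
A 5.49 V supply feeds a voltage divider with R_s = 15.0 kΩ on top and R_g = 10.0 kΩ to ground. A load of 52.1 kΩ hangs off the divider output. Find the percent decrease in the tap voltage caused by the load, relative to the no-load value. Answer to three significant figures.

The divider's output (Thévenin) resistance is R_s‖R_g = 6.000 kΩ.
Fractional drop under load = R_th/(R_th + R_L) = 6.000 / (6.000 + 52.1) = 0.1033.
So the output falls by 10.3 %.

10.3 %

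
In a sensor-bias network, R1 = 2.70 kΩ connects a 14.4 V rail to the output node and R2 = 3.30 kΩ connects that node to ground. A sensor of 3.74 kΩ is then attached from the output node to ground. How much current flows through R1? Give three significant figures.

I ≈ 3.23 mA

R2‖R_L = 1.753 kΩ, so the source sees R1 + R2‖R_L = 4.453 kΩ.
I = 14.4 V / 4.453 kΩ = 3.23 mA.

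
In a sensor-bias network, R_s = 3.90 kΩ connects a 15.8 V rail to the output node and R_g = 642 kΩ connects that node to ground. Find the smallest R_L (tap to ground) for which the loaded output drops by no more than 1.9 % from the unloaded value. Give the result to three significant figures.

R_L(min) ≈ 200 kΩ

Output resistance R_th = R_s‖R_g = (3.90 × 642)/645.9 = 3.876 kΩ.
The fractional drop is R_th/(R_th + R_L); requiring this ≤ 0.0190 gives R_L ≥ R_th(1/0.0190 − 1) = 3.876 × 51.63 = 200 kΩ.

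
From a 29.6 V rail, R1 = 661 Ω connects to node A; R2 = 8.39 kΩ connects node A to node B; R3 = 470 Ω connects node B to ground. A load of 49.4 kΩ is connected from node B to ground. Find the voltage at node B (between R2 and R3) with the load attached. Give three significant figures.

At node B, R3 is in parallel with the load: R3‖R_L = 465.6 Ω.
Below node A the resistance is R2 + (R3‖R_L) = 8856 Ω, so V_A = 29.6 × 8856/9517 = 27.54 V.
Then V_B = V_A × (R3‖R_L)/(R2 + R3‖R_L) = 27.54 × 465.6/8856 = 1.45 V.

V ≈ 1.45 V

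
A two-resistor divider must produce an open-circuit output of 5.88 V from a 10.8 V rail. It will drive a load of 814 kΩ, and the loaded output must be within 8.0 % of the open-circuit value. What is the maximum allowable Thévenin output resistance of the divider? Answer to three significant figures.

R_th ≤ 70.8 kΩ

Loading drop = R_th/(R_th + R_L) ≤ 0.0800, so R_th ≤ R_L · ε/(1−ε) = 814 kΩ × 0.0800/0.9200 = 70.8 kΩ.
(Any R1, R2 with R2/(R1+R2) = 0.544 and R1‖R2 ≤ 70.8 kΩ will meet the spec.)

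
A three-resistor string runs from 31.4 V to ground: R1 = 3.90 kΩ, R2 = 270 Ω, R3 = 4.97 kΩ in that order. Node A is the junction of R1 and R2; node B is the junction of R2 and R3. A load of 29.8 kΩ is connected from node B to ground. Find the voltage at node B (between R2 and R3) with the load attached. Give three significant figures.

V ≈ 15.9 V

At node B, R3 is in parallel with the load: R3‖R_L = 4260 Ω.
Below node A the resistance is R2 + (R3‖R_L) = 4530 Ω, so V_A = 31.4 × 4530/8430 = 16.87 V.
Then V_B = V_A × (R3‖R_L)/(R2 + R3‖R_L) = 16.87 × 4260/4530 = 15.9 V.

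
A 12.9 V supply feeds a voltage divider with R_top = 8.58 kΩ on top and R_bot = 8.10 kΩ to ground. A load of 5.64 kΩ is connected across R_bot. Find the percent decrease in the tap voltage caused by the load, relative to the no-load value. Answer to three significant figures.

42.5 %

Unloaded V = 12.9 × 8.10/16.68 = 6.264 V.
Loaded: R_bot‖R_L = 3.325 kΩ, giving V = 12.9 × 3.325/11.90 = 3.603 V.
Drop = (6.264 − 3.603) / 6.264 = 42.5 %.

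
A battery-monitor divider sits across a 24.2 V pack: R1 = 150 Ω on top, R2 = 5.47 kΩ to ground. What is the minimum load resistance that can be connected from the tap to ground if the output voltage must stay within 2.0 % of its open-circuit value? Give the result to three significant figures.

Output resistance R_th = R1‖R2 = (150 × 5470)/5620 = 146.0 Ω.
The fractional drop is R_th/(R_th + R_L); requiring this ≤ 0.0200 gives R_L ≥ R_th(1/0.0200 − 1) = 146.0 × 49.00 = 7.15 kΩ.

R_L(min) ≈ 7.15 kΩ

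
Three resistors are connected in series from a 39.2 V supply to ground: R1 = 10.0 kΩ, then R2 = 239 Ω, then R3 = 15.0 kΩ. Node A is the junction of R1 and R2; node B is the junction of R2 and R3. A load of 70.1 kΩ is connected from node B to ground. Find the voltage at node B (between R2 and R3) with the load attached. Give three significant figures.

V ≈ 21.4 V

At node B, R3 is in parallel with the load: R3‖R_L = 12360 Ω.
Below node A the resistance is R2 + (R3‖R_L) = 12600 Ω, so V_A = 39.2 × 12600/22600 = 21.85 V.
Then V_B = V_A × (R3‖R_L)/(R2 + R3‖R_L) = 21.85 × 12360/12600 = 21.4 V.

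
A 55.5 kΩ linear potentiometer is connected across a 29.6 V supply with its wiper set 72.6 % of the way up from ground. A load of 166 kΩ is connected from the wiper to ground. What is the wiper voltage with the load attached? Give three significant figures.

V ≈ 20.1 V

The wiper splits the pot into (1−α)R = 15.21 kΩ above and αR = 40.29 kΩ below.
Lower section ‖ load = 32.42 kΩ.
V_wiper = 29.6 × 32.42/(15.21 + 32.42) = 20.1 V.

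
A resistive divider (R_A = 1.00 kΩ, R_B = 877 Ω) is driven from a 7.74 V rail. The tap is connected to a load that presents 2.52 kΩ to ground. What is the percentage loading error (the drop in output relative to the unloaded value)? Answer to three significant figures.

The divider's output (Thévenin) resistance is R_A‖R_B = 467.2 Ω.
Fractional drop under load = R_th/(R_th + R_L) = 467.2 / (467.2 + 2520) = 0.1564.
So the output falls by 15.6 %.

15.6 %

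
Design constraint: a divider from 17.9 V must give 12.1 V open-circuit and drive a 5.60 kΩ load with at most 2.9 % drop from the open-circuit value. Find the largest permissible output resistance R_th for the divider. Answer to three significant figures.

Loading drop = R_th/(R_th + R_L) ≤ 0.0290, so R_th ≤ R_L · ε/(1−ε) = 5.60 kΩ × 0.0290/0.9710 = 167 Ω.

R_th ≤ 167 Ω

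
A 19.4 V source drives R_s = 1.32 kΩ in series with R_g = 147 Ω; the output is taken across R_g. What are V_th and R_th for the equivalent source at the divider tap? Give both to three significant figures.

V_th is the open-circuit tap voltage: 19.4 × 147/(1320 + 147) = 1.94 V.
With the supply zeroed, R_s and R_g appear in parallel from the tap: R_th = R_s‖R_g = (1320 × 147)/1467 = 132 Ω.

V_th = 1.94 V, R_th = 132 Ω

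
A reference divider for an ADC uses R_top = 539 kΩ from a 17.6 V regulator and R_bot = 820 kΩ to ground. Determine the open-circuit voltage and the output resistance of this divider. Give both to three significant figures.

V_th is the open-circuit tap voltage: 17.6 × 820/(539 + 820) = 10.6 V.
With the supply zeroed, R_top and R_bot appear in parallel from the tap: R_th = R_top‖R_bot = (539 × 820)/1359 = 325 kΩ.

V_th = 10.6 V, R_th = 325 kΩ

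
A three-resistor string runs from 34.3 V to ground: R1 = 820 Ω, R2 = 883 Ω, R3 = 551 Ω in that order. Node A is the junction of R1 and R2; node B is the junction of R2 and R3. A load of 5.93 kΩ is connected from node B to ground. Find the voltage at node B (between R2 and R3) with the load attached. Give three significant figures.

At node B, R3 is in parallel with the load: R3‖R_L = 504.2 Ω.
Below node A the resistance is R2 + (R3‖R_L) = 1387 Ω, so V_A = 34.3 × 1387/2207 = 21.56 V.
Then V_B = V_A × (R3‖R_L)/(R2 + R3‖R_L) = 21.56 × 504.2/1387 = 7.83 V.

V ≈ 7.83 V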